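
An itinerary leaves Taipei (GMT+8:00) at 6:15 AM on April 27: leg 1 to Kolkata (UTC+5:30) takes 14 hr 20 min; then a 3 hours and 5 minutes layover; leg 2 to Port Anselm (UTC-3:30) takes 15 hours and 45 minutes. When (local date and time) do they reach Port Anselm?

3:55 AM on April 28

Convert departure to UTC: 6:15 AM − 8:00 = 10:15 PM UTC on Apr 26.
Add 14 hours and 20 minutes leg 1 → 12:35 PM UTC (Apr 27).
Add 3 hours 5 minutes layover in Kolkata → 3:40 PM UTC.
Add 15 hours and 45 minutes leg 2 → 7:25 AM UTC (Apr 28).
Port Anselm is UTC−3:30, so local arrival = 7:25 AM − 3:30 = 3:55 AM on Apr 28.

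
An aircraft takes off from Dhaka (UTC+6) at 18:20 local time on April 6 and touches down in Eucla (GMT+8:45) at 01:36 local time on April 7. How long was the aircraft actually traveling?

4 hours 31 minutes

Eucla is 2:45 ahead of Dhaka.
Clock-face elapsed time (ignoring zones) is 7 hours 16 minutes.
Actual elapsed = 7 hours 16 minutes − 2:45 = 4 hours 31 minutes.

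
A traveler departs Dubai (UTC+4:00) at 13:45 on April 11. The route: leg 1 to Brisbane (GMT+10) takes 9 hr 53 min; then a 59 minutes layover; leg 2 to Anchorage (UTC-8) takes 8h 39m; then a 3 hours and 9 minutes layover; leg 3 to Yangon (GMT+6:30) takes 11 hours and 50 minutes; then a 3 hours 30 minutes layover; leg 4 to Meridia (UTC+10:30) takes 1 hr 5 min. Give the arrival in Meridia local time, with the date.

11:20 on April 13

Convert departure to UTC: 13:45 − 4:00 = 09:45 UTC on Apr 11.
Add 9 hours and 53 minutes leg 1 → 19:38 UTC.
Add 59 minutes layover in Brisbane → 20:37 UTC.
Add 8 hours and 39 minutes leg 2 → 05:16 UTC (Apr 12).
Add 3 hours 9 minutes layover in Anchorage → 08:25 UTC.
Add 11 hours 50 minutes leg 3 → 20:15 UTC.
Add 3 hours 30 minutes layover in Yangon → 23:45 UTC.
Add 1 hour and 5 minutes leg 4 → 00:50 UTC (Apr 13).
Meridia is UTC+10:30, so local arrival = 00:50 + 10:30 = 11:20 on Apr 13.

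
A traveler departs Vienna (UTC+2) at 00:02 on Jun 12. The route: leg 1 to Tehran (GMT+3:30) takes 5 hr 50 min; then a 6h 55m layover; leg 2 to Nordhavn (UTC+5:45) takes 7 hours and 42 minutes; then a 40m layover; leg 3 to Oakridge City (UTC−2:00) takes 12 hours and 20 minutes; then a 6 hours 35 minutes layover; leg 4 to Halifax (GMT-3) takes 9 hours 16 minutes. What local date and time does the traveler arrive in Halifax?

20:20 on Jun 13

Convert departure to UTC: 00:02 − 2:00 = 22:02 UTC on Jun 11.
Add 5 hours and 50 minutes leg 1 → 03:52 UTC (Jun 12).
Add 6 hours and 55 minutes layover in Tehran → 10:47 UTC.
Add 7 hours 42 minutes leg 2 → 18:29 UTC.
Add 40 minutes layover in Nordhavn → 19:09 UTC.
Add 12 hours and 20 minutes leg 3 → 07:29 UTC (Jun 13).
Add 6 hours and 35 minutes layover in Oakridge City → 14:04 UTC.
Add 9 hours and 16 minutes leg 4 → 23:20 UTC.
Halifax is UTC−3:00, so local arrival = 23:20 − 3:00 = 20:20 on Jun 13.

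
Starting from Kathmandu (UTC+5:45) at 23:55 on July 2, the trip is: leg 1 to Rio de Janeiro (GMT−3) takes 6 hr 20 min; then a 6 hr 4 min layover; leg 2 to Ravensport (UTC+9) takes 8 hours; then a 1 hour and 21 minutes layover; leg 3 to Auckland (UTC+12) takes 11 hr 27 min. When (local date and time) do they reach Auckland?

Convert departure to UTC: 23:55 − 5:45 = 18:10 UTC on Jul 2.
Add 6 hours 20 minutes leg 1 → 00:30 UTC (Jul 3).
Add 6 hours and 4 minutes layover in Rio de Janeiro → 06:34 UTC.
Add 8 hours leg 2 → 14:34 UTC.
Add 1 hour 21 minutes layover in Ravensport → 15:55 UTC.
Add 11 hours 27 minutes leg 3 → 03:22 UTC (Jul 4).
Auckland is UTC+12:00, so local arrival = 03:22 + 12:00 = 15:22 on Jul 4.

15:22 on Jul 4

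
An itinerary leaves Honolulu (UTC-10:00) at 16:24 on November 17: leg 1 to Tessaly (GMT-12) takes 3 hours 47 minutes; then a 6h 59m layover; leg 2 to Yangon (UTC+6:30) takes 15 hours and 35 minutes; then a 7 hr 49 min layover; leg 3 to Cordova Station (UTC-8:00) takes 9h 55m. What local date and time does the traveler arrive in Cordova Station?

Convert departure to UTC: 16:24 + 10:00 = 02:24 UTC on Nov 18.
Add 3 hours and 47 minutes leg 1 → 06:11 UTC.
Add 6 hours 59 minutes layover in Tessaly → 13:10 UTC.
Add 15 hours and 35 minutes leg 2 → 04:45 UTC (Nov 19).
Add 7 hours 49 minutes layover in Yangon → 12:34 UTC.
Add 9 hours 55 minutes leg 3 → 22:29 UTC.
Cordova Station is UTC−8:00, so local arrival = 22:29 − 8:00 = 14:29 on Nov 19.

14:29 on November 19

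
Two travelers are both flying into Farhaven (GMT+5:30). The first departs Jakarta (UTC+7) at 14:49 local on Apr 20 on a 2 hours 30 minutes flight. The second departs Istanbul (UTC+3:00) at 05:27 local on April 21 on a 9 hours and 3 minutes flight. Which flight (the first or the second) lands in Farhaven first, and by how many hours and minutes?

Flight 1 in UTC: 14:49 − 7:00 = 07:49 on Apr 20.
+2 hours and 30 minutes → arrive 10:19 UTC on Apr 20.
Flight 2 in UTC: 05:27 − 3:00 = 02:27 on Apr 21.
+9 hours 3 minutes → arrive 11:30 UTC on Apr 21.
Flight 1 lands earlier by 25 hours 11 minutes.

the first, by 25 hours 11 minutes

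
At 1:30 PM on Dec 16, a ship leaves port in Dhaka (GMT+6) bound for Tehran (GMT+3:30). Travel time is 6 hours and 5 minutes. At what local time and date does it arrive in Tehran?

5:05 PM on Dec 16

Convert departure to UTC: 1:30 PM − 6:00 = 7:30 AM UTC on Dec 16.
Add 6 hours and 5 minutes travel time → 1:35 PM UTC.
Tehran is UTC+3:30, so local arrival = 1:35 PM + 3:30 = 5:05 PM on Dec 16.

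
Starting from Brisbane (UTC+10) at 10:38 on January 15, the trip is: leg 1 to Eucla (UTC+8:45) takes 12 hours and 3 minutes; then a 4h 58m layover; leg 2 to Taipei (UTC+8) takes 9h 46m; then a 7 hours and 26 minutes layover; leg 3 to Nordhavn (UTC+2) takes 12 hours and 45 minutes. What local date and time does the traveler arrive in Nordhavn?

Convert departure to UTC: 10:38 − 10:00 = 00:38 UTC on Jan 15.
Add 12 hours and 3 minutes leg 1 → 12:41 UTC.
Add 4 hours and 58 minutes layover in Eucla → 17:39 UTC.
Add 9 hours and 46 minutes leg 2 → 03:25 UTC (Jan 16).
Add 7 hours and 26 minutes layover in Taipei → 10:51 UTC.
Add 12 hours 45 minutes leg 3 → 23:36 UTC.
Nordhavn is UTC+2:00, so local arrival = 23:36 + 2:00 = 01:36 on Jan 17.

01:36 on January 17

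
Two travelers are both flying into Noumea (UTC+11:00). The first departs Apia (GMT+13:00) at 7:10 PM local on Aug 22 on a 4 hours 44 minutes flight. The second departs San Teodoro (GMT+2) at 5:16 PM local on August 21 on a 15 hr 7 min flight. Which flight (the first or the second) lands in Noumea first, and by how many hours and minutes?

Flight 1 in UTC: 7:10 PM − 13:00 = 6:10 AM on Aug 22.
+4 hours 44 minutes → arrive 10:54 AM UTC on Aug 22.
Flight 2 in UTC: 5:16 PM − 2:00 = 3:16 PM on Aug 21.
+15 hours and 7 minutes → arrive 6:23 AM UTC on Aug 22.
Flight 2 lands earlier by 4 hours 31 minutes.

the second, by 4 hours 31 minutes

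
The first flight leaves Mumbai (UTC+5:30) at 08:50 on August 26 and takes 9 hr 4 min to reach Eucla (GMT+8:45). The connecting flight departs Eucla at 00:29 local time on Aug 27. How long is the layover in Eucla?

Convert departure to UTC: 08:50 − 5:30 = 03:20 UTC on Aug 26.
Add 9 hours 4 minutes flight time → 12:24 UTC.
Eucla is UTC+8:45, so local arrival = 12:24 + 8:45 = 21:09 on Aug 26.
Layover = 00:29 − 21:09 (+1 day) = 3 hours 20 minutes.

3 hours 20 minutes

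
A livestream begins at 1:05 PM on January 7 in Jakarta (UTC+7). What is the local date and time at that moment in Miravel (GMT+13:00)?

7:05 PM on January 7

Miravel is 6:00 ahead of Jakarta.
Shift by the zone difference: 1:05 PM + 6:00 = 7:05 PM on Jan 7 in Miravel.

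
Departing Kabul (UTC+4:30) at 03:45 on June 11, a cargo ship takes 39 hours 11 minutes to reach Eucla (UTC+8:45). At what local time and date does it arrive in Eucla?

Eucla is 4:15 ahead of Kabul.
After 39 hours and 11 minutes it is 18:56 (Jun 12) in Kabul.
Shift by the zone difference: 18:56 + 4:15 = 23:11 on Jun 12 in Eucla.

23:11 on Jun 12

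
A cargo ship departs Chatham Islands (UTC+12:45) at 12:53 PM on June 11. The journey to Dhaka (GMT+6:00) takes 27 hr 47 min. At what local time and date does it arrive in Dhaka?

9:55 AM on Jun 12

Convert departure to UTC: 12:53 PM − 12:45 = 12:08 AM UTC on Jun 11.
Add 27 hours and 47 minutes travel time → 3:55 AM UTC (Jun 12).
Dhaka is UTC+6:00, so local arrival = 3:55 AM + 6:00 = 9:55 AM on Jun 12.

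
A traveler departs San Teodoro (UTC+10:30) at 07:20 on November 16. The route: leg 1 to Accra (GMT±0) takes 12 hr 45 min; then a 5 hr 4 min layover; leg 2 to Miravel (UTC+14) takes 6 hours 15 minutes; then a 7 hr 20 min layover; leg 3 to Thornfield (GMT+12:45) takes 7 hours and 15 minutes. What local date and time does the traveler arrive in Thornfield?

Convert departure to UTC: 07:20 − 10:30 = 20:50 UTC on Nov 15.
Add 12 hours and 45 minutes leg 1 → 09:35 UTC (Nov 16).
Add 5 hours and 4 minutes layover in Accra → 14:39 UTC.
Add 6 hours 15 minutes leg 2 → 20:54 UTC.
Add 7 hours and 20 minutes layover in Miravel → 04:14 UTC (Nov 17).
Add 7 hours 15 minutes leg 3 → 11:29 UTC.
Thornfield is UTC+12:45, so local arrival = 11:29 + 12:45 = 00:14 on Nov 18.

00:14 on Nov 18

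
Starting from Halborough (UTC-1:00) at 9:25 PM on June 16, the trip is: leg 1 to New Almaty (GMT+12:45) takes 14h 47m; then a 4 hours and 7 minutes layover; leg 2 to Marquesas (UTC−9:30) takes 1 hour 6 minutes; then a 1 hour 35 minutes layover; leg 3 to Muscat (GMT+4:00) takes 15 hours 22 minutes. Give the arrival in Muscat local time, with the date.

Convert departure to UTC: 9:25 PM + 1:00 = 10:25 PM UTC on Jun 16.
Add 14 hours 47 minutes leg 1 → 1:12 PM UTC (Jun 17).
Add 4 hours 7 minutes layover in New Almaty → 5:19 PM UTC.
Add 1 hour and 6 minutes leg 2 → 6:25 PM UTC.
Add 1 hour and 35 minutes layover in Marquesas → 8:00 PM UTC.
Add 15 hours and 22 minutes leg 3 → 11:22 AM UTC (Jun 18).
Muscat is UTC+4:00, so local arrival = 11:22 AM + 4:00 = 3:22 PM on Jun 18.

3:22 PM on Jun 18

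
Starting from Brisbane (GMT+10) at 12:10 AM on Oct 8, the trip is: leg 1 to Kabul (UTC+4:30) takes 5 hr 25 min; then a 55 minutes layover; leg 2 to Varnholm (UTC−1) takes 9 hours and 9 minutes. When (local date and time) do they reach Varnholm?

Convert departure to UTC: 12:10 AM − 10:00 = 2:10 PM UTC on Oct 7.
Add 5 hours 25 minutes leg 1 → 7:35 PM UTC.
Add 55 minutes layover in Kabul → 8:30 PM UTC.
Add 9 hours and 9 minutes leg 2 → 5:39 AM UTC (Oct 8).
Varnholm is UTC−1:00, so local arrival = 5:39 AM − 1:00 = 4:39 AM on Oct 8.

4:39 AM on October 8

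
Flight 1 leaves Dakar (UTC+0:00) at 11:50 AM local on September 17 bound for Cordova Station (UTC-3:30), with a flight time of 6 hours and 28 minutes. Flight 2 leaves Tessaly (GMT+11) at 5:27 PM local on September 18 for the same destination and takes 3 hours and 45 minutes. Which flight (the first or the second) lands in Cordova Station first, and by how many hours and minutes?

the first, by 15 hours 54 minutes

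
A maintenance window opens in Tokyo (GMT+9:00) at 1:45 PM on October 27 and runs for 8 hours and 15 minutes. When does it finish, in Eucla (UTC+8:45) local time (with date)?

9:45 PM on Oct 27

Convert start to UTC: 1:45 PM − 9:00 = 4:45 AM UTC on Oct 27.
Add 8 hours 15 minutes duration → 1:00 PM UTC.
Eucla is UTC+8:45, so local end time = 1:00 PM + 8:45 = 9:45 PM on Oct 27.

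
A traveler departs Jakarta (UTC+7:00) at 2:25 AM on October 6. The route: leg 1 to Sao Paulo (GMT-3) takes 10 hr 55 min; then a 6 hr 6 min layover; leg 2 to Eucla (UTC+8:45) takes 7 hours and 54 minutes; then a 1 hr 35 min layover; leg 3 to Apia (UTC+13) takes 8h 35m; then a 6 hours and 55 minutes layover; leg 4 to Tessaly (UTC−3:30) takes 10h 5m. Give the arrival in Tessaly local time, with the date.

8:00 PM on October 7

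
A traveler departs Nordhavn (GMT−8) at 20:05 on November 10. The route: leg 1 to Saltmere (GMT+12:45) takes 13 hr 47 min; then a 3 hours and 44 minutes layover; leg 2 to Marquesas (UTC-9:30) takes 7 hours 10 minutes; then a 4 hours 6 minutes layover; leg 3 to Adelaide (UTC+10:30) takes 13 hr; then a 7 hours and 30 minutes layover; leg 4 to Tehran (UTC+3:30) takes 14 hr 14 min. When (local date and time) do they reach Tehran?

Convert departure to UTC: 20:05 + 8:00 = 04:05 UTC on Nov 11.
Add 13 hours and 47 minutes leg 1 → 17:52 UTC.
Add 3 hours and 44 minutes layover in Saltmere → 21:36 UTC.
Add 7 hours 10 minutes leg 2 → 04:46 UTC (Nov 12).
Add 4 hours and 6 minutes layover in Marquesas → 08:52 UTC.
Add 13 hours leg 3 → 21:52 UTC.
Add 7 hours 30 minutes layover in Adelaide → 05:22 UTC (Nov 13).
Add 14 hours 14 minutes leg 4 → 19:36 UTC.
Tehran is UTC+3:30, so local arrival = 19:36 + 3:30 = 23:06 on Nov 13.

23:06 on November 13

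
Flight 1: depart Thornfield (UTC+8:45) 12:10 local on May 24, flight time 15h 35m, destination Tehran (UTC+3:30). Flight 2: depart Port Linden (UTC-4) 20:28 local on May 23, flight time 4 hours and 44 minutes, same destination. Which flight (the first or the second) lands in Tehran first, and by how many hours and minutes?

the second, by 13 hours 48 minutes

Flight 1 in UTC: 12:10 − 8:45 = 03:25 on May 24.
+15 hours 35 minutes → arrive 19:00 UTC on May 24.
Flight 2 in UTC: 20:28 + 4:00 = 00:28 on May 24.
+4 hours 44 minutes → arrive 05:12 UTC on May 24.
Flight 2 lands earlier by 13 hours 48 minutes.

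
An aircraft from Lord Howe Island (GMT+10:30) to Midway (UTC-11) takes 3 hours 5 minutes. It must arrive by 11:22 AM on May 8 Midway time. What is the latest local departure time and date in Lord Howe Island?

5:47 AM on May 9

Target arrival in UTC: 11:22 AM + 11:00 = 10:22 PM on May 8.
Subtract 3 hours 5 minutes → departure 7:17 PM UTC on May 8.
Lord Howe Island is UTC+10:30: 7:17 PM + 10:30 = 5:47 AM on May 9.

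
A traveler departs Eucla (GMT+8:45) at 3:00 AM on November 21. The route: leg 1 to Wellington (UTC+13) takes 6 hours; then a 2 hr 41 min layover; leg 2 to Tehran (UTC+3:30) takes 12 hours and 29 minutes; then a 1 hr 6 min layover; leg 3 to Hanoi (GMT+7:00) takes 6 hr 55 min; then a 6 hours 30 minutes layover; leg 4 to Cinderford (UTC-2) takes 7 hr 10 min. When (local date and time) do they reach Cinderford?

11:06 AM on November 22

Convert departure to UTC: 3:00 AM − 8:45 = 6:15 PM UTC on Nov 20.
Add 6 hours leg 1 → 12:15 AM UTC (Nov 21).
Add 2 hours and 41 minutes layover in Wellington → 2:56 AM UTC.
Add 12 hours 29 minutes leg 2 → 3:25 PM UTC.
Add 1 hour 6 minutes layover in Tehran → 4:31 PM UTC.
Add 6 hours and 55 minutes leg 3 → 11:26 PM UTC.
Add 6 hours 30 minutes layover in Hanoi → 5:56 AM UTC (Nov 22).
Add 7 hours and 10 minutes leg 4 → 1:06 PM UTC.
Cinderford is UTC−2:00, so local arrival = 1:06 PM − 2:00 = 11:06 AM on Nov 22.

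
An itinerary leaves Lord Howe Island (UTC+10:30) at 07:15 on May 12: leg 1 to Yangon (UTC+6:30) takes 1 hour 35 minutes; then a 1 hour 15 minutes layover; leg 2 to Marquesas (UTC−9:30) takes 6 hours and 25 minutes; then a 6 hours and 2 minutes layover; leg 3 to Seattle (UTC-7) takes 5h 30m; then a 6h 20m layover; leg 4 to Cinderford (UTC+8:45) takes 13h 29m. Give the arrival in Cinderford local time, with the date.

Convert departure to UTC: 07:15 − 10:30 = 20:45 UTC on May 11.
Add 1 hour and 35 minutes leg 1 → 22:20 UTC.
Add 1 hour 15 minutes layover in Yangon → 23:35 UTC.
Add 6 hours 25 minutes leg 2 → 06:00 UTC (May 12).
Add 6 hours 2 minutes layover in Marquesas → 12:02 UTC.
Add 5 hours and 30 minutes leg 3 → 17:32 UTC.
Add 6 hours and 20 minutes layover in Seattle → 23:52 UTC.
Add 13 hours and 29 minutes leg 4 → 13:21 UTC (May 13).
Cinderford is UTC+8:45, so local arrival = 13:21 + 8:45 = 22:06 on May 13.

22:06 on May 13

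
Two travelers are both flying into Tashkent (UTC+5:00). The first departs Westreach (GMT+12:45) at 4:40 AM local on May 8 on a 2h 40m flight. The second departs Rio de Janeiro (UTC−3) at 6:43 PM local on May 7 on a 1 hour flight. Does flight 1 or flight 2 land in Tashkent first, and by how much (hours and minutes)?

the first, by 4 hours 8 minutes

Flight 1 in UTC: 4:40 AM − 12:45 = 3:55 PM on May 7.
+2 hours 40 minutes → arrive 6:35 PM UTC on May 7.
Flight 2 in UTC: 6:43 PM + 3:00 = 9:43 PM on May 7.
+1 hour → arrive 10:43 PM UTC on May 7.
Flight 1 lands earlier by 4 hours 8 minutes.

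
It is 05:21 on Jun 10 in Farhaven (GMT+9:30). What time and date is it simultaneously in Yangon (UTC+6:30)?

02:21 on June 10

Yangon is 3:00 behind Farhaven.
Shift by the zone difference: 05:21 − 3:00 = 02:21 on Jun 10 in Yangon.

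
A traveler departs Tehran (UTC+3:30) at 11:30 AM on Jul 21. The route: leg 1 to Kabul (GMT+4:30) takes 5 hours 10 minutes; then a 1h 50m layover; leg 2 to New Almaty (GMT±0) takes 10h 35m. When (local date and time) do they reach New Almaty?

1:35 AM on July 22

Convert departure to UTC: 11:30 AM − 3:30 = 8:00 AM UTC on Jul 21.
Add 5 hours and 10 minutes leg 1 → 1:10 PM UTC.
Add 1 hour 50 minutes layover in Kabul → 3:00 PM UTC.
Add 10 hours and 35 minutes leg 2 → 1:35 AM UTC (Jul 22).
New Almaty is UTC+0, so local arrival is the same: 1:35 AM on Jul 22.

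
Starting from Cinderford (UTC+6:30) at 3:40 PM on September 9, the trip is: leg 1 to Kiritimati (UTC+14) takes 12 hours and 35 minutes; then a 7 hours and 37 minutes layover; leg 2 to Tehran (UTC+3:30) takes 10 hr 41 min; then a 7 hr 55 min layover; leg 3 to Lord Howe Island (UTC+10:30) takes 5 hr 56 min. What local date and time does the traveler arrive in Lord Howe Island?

4:24 PM on September 11

Convert departure to UTC: 3:40 PM − 6:30 = 9:10 AM UTC on Sep 9.
Add 12 hours 35 minutes leg 1 → 9:45 PM UTC.
Add 7 hours and 37 minutes layover in Kiritimati → 5:22 AM UTC (Sep 10).
Add 10 hours 41 minutes leg 2 → 4:03 PM UTC.
Add 7 hours and 55 minutes layover in Tehran → 11:58 PM UTC.
Add 5 hours 56 minutes leg 3 → 5:54 AM UTC (Sep 11).
Lord Howe Island is UTC+10:30, so local arrival = 5:54 AM + 10:30 = 4:24 PM on Sep 11.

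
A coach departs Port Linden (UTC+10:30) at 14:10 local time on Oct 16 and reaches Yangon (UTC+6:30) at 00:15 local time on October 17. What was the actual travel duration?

Yangon is 4:00 behind Port Linden.
Clock-face elapsed time (ignoring zones) is 10 hours 5 minutes.
Actual elapsed = 10 hours 5 minutes + 4:00 = 14 hours 5 minutes.

14 hours 5 minutes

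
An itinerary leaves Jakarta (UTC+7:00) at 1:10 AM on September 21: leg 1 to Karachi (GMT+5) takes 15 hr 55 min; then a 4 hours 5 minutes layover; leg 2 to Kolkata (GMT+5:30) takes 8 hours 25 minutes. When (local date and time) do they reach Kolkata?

4:05 AM on Sep 22

Convert departure to UTC: 1:10 AM − 7:00 = 6:10 PM UTC on Sep 20.
Add 15 hours and 55 minutes leg 1 → 10:05 AM UTC (Sep 21).
Add 4 hours 5 minutes layover in Karachi → 2:10 PM UTC.
Add 8 hours 25 minutes leg 2 → 10:35 PM UTC.
Kolkata is UTC+5:30, so local arrival = 10:35 PM + 5:30 = 4:05 AM on Sep 22.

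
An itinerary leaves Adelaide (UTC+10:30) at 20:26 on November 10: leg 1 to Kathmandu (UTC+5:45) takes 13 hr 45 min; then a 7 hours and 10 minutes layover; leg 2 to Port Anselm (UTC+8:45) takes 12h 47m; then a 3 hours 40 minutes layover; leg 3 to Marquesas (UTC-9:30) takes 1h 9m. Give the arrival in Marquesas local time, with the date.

14:57 on November 11

Convert departure to UTC: 20:26 − 10:30 = 09:56 UTC on Nov 10.
Add 13 hours 45 minutes leg 1 → 23:41 UTC.
Add 7 hours 10 minutes layover in Kathmandu → 06:51 UTC (Nov 11).
Add 12 hours 47 minutes leg 2 → 19:38 UTC.
Add 3 hours and 40 minutes layover in Port Anselm → 23:18 UTC.
Add 1 hour 9 minutes leg 3 → 00:27 UTC (Nov 12).
Marquesas is UTC−9:30, so local arrival = 00:27 − 9:30 = 14:57 on Nov 11.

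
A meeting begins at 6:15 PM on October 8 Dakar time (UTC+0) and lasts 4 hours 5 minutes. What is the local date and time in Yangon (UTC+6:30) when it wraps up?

4:50 AM on October 9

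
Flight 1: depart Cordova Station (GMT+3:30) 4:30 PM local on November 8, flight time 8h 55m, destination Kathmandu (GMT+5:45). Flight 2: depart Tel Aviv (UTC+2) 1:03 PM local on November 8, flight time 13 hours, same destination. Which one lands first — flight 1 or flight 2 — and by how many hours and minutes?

Flight 1 in UTC: 4:30 PM − 3:30 = 1:00 PM on Nov 8.
+8 hours 55 minutes → arrive 9:55 PM UTC on Nov 8.
Flight 2 in UTC: 1:03 PM − 2:00 = 11:03 AM on Nov 8.
+13 hours → arrive 12:03 AM UTC on Nov 9.
Flight 1 lands earlier by 2 hours 8 minutes.

the first, by 2 hours 8 minutes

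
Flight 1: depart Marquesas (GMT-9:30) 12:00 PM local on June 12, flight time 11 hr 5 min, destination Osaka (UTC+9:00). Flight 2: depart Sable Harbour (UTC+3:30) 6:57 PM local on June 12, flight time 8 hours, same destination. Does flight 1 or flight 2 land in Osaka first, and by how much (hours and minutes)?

Flight 1 in UTC: 12:00 PM + 9:30 = 9:30 PM on Jun 12.
+11 hours and 5 minutes → arrive 8:35 AM UTC on Jun 13.
Flight 2 in UTC: 6:57 PM − 3:30 = 3:27 PM on Jun 12.
+8 hours → arrive 11:27 PM UTC on Jun 12.
Flight 2 lands earlier by 9 hours 8 minutes.

the second, by 9 hours 8 minutes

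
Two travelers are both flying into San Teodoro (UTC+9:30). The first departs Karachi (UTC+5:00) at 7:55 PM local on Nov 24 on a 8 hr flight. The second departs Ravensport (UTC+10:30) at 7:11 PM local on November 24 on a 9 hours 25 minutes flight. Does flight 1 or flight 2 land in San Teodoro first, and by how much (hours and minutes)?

the second, by 4 hours 49 minutes

Flight 1 in UTC: 7:55 PM − 5:00 = 2:55 PM on Nov 24.
+8 hours → arrive 10:55 PM UTC on Nov 24.
Flight 2 in UTC: 7:11 PM − 10:30 = 8:41 AM on Nov 24.
+9 hours 25 minutes → arrive 6:06 PM UTC on Nov 24.
Flight 2 lands earlier by 4 hours 49 minutes.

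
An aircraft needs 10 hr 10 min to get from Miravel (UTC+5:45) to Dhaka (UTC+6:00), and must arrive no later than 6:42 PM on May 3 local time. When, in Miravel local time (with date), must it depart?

Target arrival in UTC: 6:42 PM − 6:00 = 12:42 PM on May 3.
Subtract 10 hours 10 minutes → departure 2:32 AM UTC on May 3.
Miravel is UTC+5:45: 2:32 AM + 5:45 = 8:17 AM on May 3.

8:17 AM on May 3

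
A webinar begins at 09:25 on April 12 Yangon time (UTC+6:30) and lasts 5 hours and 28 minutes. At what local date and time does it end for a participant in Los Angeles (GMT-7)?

01:23 on April 12

Convert start to UTC: 09:25 − 6:30 = 02:55 UTC on Apr 12.
Add 5 hours and 28 minutes duration → 08:23 UTC.
Los Angeles is UTC−7:00, so local end time = 08:23 − 7:00 = 01:23 on Apr 12.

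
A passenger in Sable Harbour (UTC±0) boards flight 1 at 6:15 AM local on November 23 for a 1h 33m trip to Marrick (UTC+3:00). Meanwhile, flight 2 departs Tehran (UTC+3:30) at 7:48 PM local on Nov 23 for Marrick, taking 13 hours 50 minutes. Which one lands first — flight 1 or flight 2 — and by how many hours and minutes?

Flight 1 departs at 6:15 AM UTC (Nov 23).
+1 hour and 33 minutes → arrive 7:48 AM UTC on Nov 23.
Flight 2 in UTC: 7:48 PM − 3:30 = 4:18 PM on Nov 23.
+13 hours 50 minutes → arrive 6:08 AM UTC on Nov 24.
Flight 1 lands earlier by 22 hours 20 minutes.

the first, by 22 hours 20 minutes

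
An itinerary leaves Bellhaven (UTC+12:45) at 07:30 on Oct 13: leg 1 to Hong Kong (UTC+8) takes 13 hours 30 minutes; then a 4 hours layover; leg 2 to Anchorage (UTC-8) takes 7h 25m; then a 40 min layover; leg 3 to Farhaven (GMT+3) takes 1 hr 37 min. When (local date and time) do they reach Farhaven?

Convert departure to UTC: 07:30 − 12:45 = 18:45 UTC on Oct 12.
Add 13 hours and 30 minutes leg 1 → 08:15 UTC (Oct 13).
Add 4 hours layover in Hong Kong → 12:15 UTC.
Add 7 hours and 25 minutes leg 2 → 19:40 UTC.
Add 40 minutes layover in Anchorage → 20:20 UTC.
Add 1 hour 37 minutes leg 3 → 21:57 UTC.
Farhaven is UTC+3:00, so local arrival = 21:57 + 3:00 = 00:57 on Oct 14.

00:57 on Oct 14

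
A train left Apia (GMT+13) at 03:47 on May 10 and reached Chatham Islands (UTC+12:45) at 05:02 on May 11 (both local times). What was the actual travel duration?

Chatham Islands is 0:15 behind Apia.
Clock-face elapsed time (ignoring zones) is 25 hours 15 minutes.
Actual elapsed = 25 hours 15 minutes + 0:15 = 25 hours 30 minutes.

25 hours 30 minutes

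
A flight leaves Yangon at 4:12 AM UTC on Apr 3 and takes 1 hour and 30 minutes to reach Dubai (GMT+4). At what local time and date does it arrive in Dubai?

Departure is given in UTC: 4:12 AM on Apr 3.
Add 1 hour 30 minutes → 5:42 AM UTC.
Dubai is UTC+4:00: 5:42 AM + 4:00 = 9:42 AM on Apr 3.

9:42 AM on April 3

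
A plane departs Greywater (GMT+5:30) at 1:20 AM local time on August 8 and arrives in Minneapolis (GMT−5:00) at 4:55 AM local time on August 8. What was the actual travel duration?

Departure in UTC: 1:20 AM − 5:30 = 7:50 PM on Aug 7.
Arrival in UTC: 4:55 AM + 5:00 = 9:55 AM on Aug 8.
Elapsed = 9:55 AM − 7:50 PM (+1 day) = 14 hours 5 minutes.

14 hours 5 minutes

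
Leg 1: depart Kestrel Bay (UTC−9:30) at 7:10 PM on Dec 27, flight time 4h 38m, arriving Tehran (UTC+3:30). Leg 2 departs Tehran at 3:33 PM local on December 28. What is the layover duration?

Convert departure to UTC: 7:10 PM + 9:30 = 4:40 AM UTC on Dec 28.
Add 4 hours 38 minutes flight time → 9:18 AM UTC.
Tehran is UTC+3:30, so local arrival = 9:18 AM + 3:30 = 12:48 PM on Dec 28.
Layover = 3:33 PM − 12:48 PM = 2 hours 45 minutes.

2 hours 45 minutes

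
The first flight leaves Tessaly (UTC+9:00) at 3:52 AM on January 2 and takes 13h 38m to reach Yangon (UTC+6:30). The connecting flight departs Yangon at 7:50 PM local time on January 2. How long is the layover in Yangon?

4 hours 50 minutes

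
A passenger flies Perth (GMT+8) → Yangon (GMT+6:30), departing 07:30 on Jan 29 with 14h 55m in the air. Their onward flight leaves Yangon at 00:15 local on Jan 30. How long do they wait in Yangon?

Convert departure to UTC: 07:30 − 8:00 = 23:30 UTC on Jan 28.
Add 14 hours and 55 minutes flight time → 14:25 UTC (Jan 29).
Yangon is UTC+6:30, so local arrival = 14:25 + 6:30 = 20:55 on Jan 29.
Layover = 00:15 − 20:55 (+1 day) = 3 hours 20 minutes.

3 hours 20 minutes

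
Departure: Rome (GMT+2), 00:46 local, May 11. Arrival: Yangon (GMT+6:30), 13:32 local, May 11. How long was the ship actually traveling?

8 hours 16 minutes

Departure in UTC: 00:46 − 2:00 = 22:46 on May 10.
Arrival in UTC: 13:32 − 6:30 = 07:02 on May 11.
Elapsed = 07:02 − 22:46 (+1 day) = 8 hours 16 minutes.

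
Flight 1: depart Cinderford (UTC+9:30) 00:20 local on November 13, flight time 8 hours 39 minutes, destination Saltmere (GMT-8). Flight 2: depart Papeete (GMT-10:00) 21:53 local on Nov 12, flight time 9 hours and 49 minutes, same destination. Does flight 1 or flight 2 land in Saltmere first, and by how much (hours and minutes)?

Flight 1 in UTC: 00:20 − 9:30 = 14:50 on Nov 12.
+8 hours 39 minutes → arrive 23:29 UTC on Nov 12.
Flight 2 in UTC: 21:53 + 10:00 = 07:53 on Nov 13.
+9 hours and 49 minutes → arrive 17:42 UTC on Nov 13.
Flight 1 lands earlier by 18 hours 13 minutes.

the first, by 18 hours 13 minutes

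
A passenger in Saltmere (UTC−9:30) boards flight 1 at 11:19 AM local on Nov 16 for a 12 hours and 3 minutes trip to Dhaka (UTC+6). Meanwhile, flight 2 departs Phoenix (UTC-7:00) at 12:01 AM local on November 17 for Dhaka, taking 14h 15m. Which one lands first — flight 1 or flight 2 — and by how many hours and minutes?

Flight 1 in UTC: 11:19 AM + 9:30 = 8:49 PM on Nov 16.
+12 hours 3 minutes → arrive 8:52 AM UTC on Nov 17.
Flight 2 in UTC: 12:01 AM + 7:00 = 7:01 AM on Nov 17.
+14 hours and 15 minutes → arrive 9:16 PM UTC on Nov 17.
Flight 1 lands earlier by 12 hours 24 minutes.

the first, by 12 hours 24 minutes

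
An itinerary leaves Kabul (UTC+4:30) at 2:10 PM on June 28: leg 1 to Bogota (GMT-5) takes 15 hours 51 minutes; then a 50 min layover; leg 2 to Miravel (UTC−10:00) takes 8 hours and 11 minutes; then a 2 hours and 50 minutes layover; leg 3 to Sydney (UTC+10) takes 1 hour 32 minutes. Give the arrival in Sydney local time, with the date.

12:54 AM on June 30

Convert departure to UTC: 2:10 PM − 4:30 = 9:40 AM UTC on Jun 28.
Add 15 hours 51 minutes leg 1 → 1:31 AM UTC (Jun 29).
Add 50 minutes layover in Bogota → 2:21 AM UTC.
Add 8 hours and 11 minutes leg 2 → 10:32 AM UTC.
Add 2 hours 50 minutes layover in Miravel → 1:22 PM UTC.
Add 1 hour and 32 minutes leg 3 → 2:54 PM UTC.
Sydney is UTC+10:00, so local arrival = 2:54 PM + 10:00 = 12:54 AM on Jun 30.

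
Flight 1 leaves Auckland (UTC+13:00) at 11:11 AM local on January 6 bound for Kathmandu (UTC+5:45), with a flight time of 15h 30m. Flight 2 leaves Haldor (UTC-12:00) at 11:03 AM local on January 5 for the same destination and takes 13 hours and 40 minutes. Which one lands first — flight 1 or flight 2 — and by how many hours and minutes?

Flight 1 in UTC: 11:11 AM − 13:00 = 10:11 PM on Jan 5.
+15 hours and 30 minutes → arrive 1:41 PM UTC on Jan 6.
Flight 2 in UTC: 11:03 AM + 12:00 = 11:03 PM on Jan 5.
+13 hours 40 minutes → arrive 12:43 PM UTC on Jan 6.
Flight 2 lands earlier by 58 minutes.

the second, by 58 minutes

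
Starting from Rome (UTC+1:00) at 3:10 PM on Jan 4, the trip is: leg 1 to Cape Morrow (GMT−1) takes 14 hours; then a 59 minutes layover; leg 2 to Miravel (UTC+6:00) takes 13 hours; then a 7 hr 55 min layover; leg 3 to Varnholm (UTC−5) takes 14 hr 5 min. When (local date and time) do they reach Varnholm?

Convert departure to UTC: 3:10 PM − 1:00 = 2:10 PM UTC on Jan 4.
Add 14 hours leg 1 → 4:10 AM UTC (Jan 5).
Add 59 minutes layover in Cape Morrow → 5:09 AM UTC.
Add 13 hours leg 2 → 6:09 PM UTC.
Add 7 hours 55 minutes layover in Miravel → 2:04 AM UTC (Jan 6).
Add 14 hours and 5 minutes leg 3 → 4:09 PM UTC.
Varnholm is UTC−5:00, so local arrival = 4:09 PM − 5:00 = 11:09 AM on Jan 6.

11:09 AM on Jan 6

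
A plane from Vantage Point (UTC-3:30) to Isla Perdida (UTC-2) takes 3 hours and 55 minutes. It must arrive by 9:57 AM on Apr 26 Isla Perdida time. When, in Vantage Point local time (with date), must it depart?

Target arrival in UTC: 9:57 AM + 2:00 = 11:57 AM on Apr 26.
Subtract 3 hours and 55 minutes → departure 8:02 AM UTC on Apr 26.
Vantage Point is UTC−3:30: 8:02 AM − 3:30 = 4:32 AM on Apr 26.

4:32 AM on April 26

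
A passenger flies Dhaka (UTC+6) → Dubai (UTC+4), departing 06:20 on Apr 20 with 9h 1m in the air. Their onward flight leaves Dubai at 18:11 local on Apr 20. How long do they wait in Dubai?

4 hours 50 minutes

Convert departure to UTC: 06:20 − 6:00 = 00:20 UTC on Apr 20.
Add 9 hours and 1 minute flight time → 09:21 UTC.
Dubai is UTC+4:00, so local arrival = 09:21 + 4:00 = 13:21 on Apr 20.
Layover = 18:11 − 13:21 = 4 hours 50 minutes.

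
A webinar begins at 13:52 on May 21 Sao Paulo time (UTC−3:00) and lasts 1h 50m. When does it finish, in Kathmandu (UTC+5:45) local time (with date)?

00:27 on May 22

Convert start to UTC: 13:52 + 3:00 = 16:52 UTC on May 21.
Add 1 hour 50 minutes duration → 18:42 UTC.
Kathmandu is UTC+5:45, so local end time = 18:42 + 5:45 = 00:27 on May 22.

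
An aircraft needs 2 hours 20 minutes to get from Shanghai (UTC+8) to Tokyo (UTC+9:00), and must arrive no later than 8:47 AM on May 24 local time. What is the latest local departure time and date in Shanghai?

Target arrival in UTC: 8:47 AM − 9:00 = 11:47 PM on May 23.
Subtract 2 hours 20 minutes → departure 9:27 PM UTC on May 23.
Shanghai is UTC+8:00: 9:27 PM + 8:00 = 5:27 AM on May 24.

5:27 AM on May 24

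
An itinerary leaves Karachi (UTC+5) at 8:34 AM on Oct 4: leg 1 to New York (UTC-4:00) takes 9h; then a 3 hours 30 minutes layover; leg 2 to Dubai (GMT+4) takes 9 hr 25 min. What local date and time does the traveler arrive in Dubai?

5:29 AM on Oct 5

Convert departure to UTC: 8:34 AM − 5:00 = 3:34 AM UTC on Oct 4.
Add 9 hours leg 1 → 12:34 PM UTC.
Add 3 hours and 30 minutes layover in New York → 4:04 PM UTC.
Add 9 hours and 25 minutes leg 2 → 1:29 AM UTC (Oct 5).
Dubai is UTC+4:00, so local arrival = 1:29 AM + 4:00 = 5:29 AM on Oct 5.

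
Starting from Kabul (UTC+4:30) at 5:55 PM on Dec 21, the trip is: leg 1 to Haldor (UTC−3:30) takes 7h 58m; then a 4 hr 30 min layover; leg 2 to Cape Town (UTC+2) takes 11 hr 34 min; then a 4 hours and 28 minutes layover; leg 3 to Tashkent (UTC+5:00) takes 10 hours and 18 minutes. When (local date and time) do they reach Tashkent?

Convert departure to UTC: 5:55 PM − 4:30 = 1:25 PM UTC on Dec 21.
Add 7 hours 58 minutes leg 1 → 9:23 PM UTC.
Add 4 hours 30 minutes layover in Haldor → 1:53 AM UTC (Dec 22).
Add 11 hours 34 minutes leg 2 → 1:27 PM UTC.
Add 4 hours 28 minutes layover in Cape Town → 5:55 PM UTC.
Add 10 hours and 18 minutes leg 3 → 4:13 AM UTC (Dec 23).
Tashkent is UTC+5:00, so local arrival = 4:13 AM + 5:00 = 9:13 AM on Dec 23.

9:13 AM on Dec 23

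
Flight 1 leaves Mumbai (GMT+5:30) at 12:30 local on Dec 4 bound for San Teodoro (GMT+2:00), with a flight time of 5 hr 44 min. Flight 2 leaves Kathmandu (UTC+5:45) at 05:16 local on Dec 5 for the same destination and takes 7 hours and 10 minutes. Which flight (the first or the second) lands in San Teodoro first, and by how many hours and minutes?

the first, by 17 hours 57 minutes

Flight 1 in UTC: 12:30 − 5:30 = 07:00 on Dec 4.
+5 hours and 44 minutes → arrive 12:44 UTC on Dec 4.
Flight 2 in UTC: 05:16 − 5:45 = 23:31 on Dec 4.
+7 hours 10 minutes → arrive 06:41 UTC on Dec 5.
Flight 1 lands earlier by 17 hours 57 minutes.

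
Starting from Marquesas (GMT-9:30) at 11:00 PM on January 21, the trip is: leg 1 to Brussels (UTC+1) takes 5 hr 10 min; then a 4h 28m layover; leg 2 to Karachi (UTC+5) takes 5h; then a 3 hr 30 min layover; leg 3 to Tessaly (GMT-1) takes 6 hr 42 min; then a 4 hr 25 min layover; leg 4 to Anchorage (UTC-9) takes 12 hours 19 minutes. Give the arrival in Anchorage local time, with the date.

5:04 PM on January 23

Convert departure to UTC: 11:00 PM + 9:30 = 8:30 AM UTC on Jan 22.
Add 5 hours and 10 minutes leg 1 → 1:40 PM UTC.
Add 4 hours and 28 minutes layover in Brussels → 6:08 PM UTC.
Add 5 hours leg 2 → 11:08 PM UTC.
Add 3 hours 30 minutes layover in Karachi → 2:38 AM UTC (Jan 23).
Add 6 hours 42 minutes leg 3 → 9:20 AM UTC.
Add 4 hours 25 minutes layover in Tessaly → 1:45 PM UTC.
Add 12 hours and 19 minutes leg 4 → 2:04 AM UTC (Jan 24).
Anchorage is UTC−9:00, so local arrival = 2:04 AM − 9:00 = 5:04 PM on Jan 23.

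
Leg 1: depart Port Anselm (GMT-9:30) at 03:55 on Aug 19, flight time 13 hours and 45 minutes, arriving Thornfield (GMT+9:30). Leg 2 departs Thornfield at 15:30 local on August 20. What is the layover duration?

Convert departure to UTC: 03:55 + 9:30 = 13:25 UTC on Aug 19.
Add 13 hours 45 minutes flight time → 03:10 UTC (Aug 20).
Thornfield is UTC+9:30, so local arrival = 03:10 + 9:30 = 12:40 on Aug 20.
Layover = 15:30 − 12:40 = 2 hours 50 minutes.

2 hours 50 minutes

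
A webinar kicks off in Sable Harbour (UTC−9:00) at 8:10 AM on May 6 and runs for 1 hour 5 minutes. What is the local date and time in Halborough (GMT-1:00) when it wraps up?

5:15 PM on May 6

Convert start to UTC: 8:10 AM + 9:00 = 5:10 PM UTC on May 6.
Add 1 hour 5 minutes duration → 6:15 PM UTC.
Halborough is UTC−1:00, so local end time = 6:15 PM − 1:00 = 5:15 PM on May 6.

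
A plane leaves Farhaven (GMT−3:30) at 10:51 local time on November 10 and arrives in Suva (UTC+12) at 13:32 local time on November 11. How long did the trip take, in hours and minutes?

11 hours 11 minutes

Departure in UTC: 10:51 + 3:30 = 14:21 on Nov 10.
Arrival in UTC: 13:32 − 12:00 = 01:32 on Nov 11.
Elapsed = 01:32 − 14:21 (+1 day) = 11 hours 11 minutes.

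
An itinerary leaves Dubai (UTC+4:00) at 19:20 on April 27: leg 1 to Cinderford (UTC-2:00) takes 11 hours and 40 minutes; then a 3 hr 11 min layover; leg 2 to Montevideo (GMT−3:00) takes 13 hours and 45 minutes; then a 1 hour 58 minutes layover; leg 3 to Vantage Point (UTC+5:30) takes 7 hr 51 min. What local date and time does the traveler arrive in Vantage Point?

11:15 on April 29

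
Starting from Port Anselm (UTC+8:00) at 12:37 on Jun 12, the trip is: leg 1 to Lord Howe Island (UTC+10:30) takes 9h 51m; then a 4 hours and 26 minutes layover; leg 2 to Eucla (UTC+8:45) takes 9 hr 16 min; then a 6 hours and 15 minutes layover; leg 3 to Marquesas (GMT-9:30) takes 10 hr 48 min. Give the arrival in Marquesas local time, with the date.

11:43 on June 13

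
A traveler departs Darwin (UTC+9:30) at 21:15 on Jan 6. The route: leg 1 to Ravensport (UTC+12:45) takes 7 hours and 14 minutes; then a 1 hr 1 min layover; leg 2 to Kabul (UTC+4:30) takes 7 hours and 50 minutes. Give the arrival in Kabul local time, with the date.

Convert departure to UTC: 21:15 − 9:30 = 11:45 UTC on Jan 6.
Add 7 hours 14 minutes leg 1 → 18:59 UTC.
Add 1 hour and 1 minute layover in Ravensport → 20:00 UTC.
Add 7 hours 50 minutes leg 2 → 03:50 UTC (Jan 7).
Kabul is UTC+4:30, so local arrival = 03:50 + 4:30 = 08:20 on Jan 7.

08:20 on Jan 7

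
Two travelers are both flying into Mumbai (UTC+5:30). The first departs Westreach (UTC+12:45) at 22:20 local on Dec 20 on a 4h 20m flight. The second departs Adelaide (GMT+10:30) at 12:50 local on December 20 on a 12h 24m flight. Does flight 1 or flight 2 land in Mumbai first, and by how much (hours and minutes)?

the first, by 49 minutes

Flight 1 in UTC: 22:20 − 12:45 = 09:35 on Dec 20.
+4 hours 20 minutes → arrive 13:55 UTC on Dec 20.
Flight 2 in UTC: 12:50 − 10:30 = 02:20 on Dec 20.
+12 hours 24 minutes → arrive 14:44 UTC on Dec 20.
Flight 1 lands earlier by 49 minutes.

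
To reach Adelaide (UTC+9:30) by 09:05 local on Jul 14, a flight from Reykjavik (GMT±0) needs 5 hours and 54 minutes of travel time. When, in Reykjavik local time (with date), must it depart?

Target arrival in UTC: 09:05 − 9:30 = 23:35 on Jul 13.
Subtract 5 hours and 54 minutes → departure 17:41 UTC on Jul 13.
Reykjavik is UTC+0, so departure is 17:41 on Jul 13.

17:41 on Jul 13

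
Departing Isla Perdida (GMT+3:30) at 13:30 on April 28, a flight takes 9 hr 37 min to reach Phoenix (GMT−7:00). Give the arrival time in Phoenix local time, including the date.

12:37 on April 28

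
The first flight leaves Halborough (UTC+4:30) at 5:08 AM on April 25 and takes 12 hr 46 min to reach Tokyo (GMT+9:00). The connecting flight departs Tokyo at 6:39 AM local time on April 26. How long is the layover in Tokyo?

8 hours 15 minutes

Convert departure to UTC: 5:08 AM − 4:30 = 12:38 AM UTC on Apr 25.
Add 12 hours 46 minutes flight time → 1:24 PM UTC.
Tokyo is UTC+9:00, so local arrival = 1:24 PM + 9:00 = 10:24 PM on Apr 25.
Layover = 6:39 AM − 10:24 PM (+1 day) = 8 hours 15 minutes.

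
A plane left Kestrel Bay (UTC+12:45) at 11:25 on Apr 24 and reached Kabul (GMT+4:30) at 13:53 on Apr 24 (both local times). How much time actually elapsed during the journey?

10 hours 43 minutes

Departure in UTC: 11:25 − 12:45 = 22:40 on Apr 23.
Arrival in UTC: 13:53 − 4:30 = 09:23 on Apr 24.
Elapsed = 09:23 − 22:40 (+1 day) = 10 hours 43 minutes.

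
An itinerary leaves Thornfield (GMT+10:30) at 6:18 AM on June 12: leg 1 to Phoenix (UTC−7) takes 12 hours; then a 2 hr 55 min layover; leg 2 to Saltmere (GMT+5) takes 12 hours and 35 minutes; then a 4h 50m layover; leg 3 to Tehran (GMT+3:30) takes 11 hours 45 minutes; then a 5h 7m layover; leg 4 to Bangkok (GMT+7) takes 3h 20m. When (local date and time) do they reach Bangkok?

7:20 AM on June 14

Convert departure to UTC: 6:18 AM − 10:30 = 7:48 PM UTC on Jun 11.
Add 12 hours leg 1 → 7:48 AM UTC (Jun 12).
Add 2 hours and 55 minutes layover in Phoenix → 10:43 AM UTC.
Add 12 hours and 35 minutes leg 2 → 11:18 PM UTC.
Add 4 hours and 50 minutes layover in Saltmere → 4:08 AM UTC (Jun 13).
Add 11 hours 45 minutes leg 3 → 3:53 PM UTC.
Add 5 hours and 7 minutes layover in Tehran → 9:00 PM UTC.
Add 3 hours 20 minutes leg 4 → 12:20 AM UTC (Jun 14).
Bangkok is UTC+7:00, so local arrival = 12:20 AM + 7:00 = 7:20 AM on Jun 14.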